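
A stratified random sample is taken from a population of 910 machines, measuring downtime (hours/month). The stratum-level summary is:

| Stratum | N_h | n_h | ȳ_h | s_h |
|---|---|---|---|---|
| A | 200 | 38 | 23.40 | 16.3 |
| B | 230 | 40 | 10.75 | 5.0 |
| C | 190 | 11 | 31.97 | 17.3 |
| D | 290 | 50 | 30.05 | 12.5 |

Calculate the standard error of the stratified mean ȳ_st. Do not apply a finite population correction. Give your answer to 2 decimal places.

SE(ȳ_st) ≈ 1.37

V̂(ȳ_st) = Σ W_h² s_h²/n_h, with W_h = N_h/N and N = 910:
  stratum A: (200/910)²·16.3²/38 = 0.337729
  stratum B: (230/910)²·5.0²/40 = 0.0399257
  stratum C: (190/910)²·17.3²/11 = 1.18611
  stratum D: (290/910)²·12.5²/50 = 0.317368
V̂(ȳ_st) = 1.88113
SE(ȳ_st) = √1.88113 = 1.37154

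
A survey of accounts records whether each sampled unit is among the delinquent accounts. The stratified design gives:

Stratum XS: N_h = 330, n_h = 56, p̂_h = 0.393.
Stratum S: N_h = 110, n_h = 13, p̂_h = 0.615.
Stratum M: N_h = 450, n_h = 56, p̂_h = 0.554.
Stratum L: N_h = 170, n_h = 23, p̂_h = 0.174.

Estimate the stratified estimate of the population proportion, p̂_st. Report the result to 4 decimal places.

p̂_st ≈ 0.4493

N = 1060; stratum weights W_h = N_h/N.
p̂_st = Σ W_h p̂_h = (330·0.393 + 110·0.615 + 450·0.554 + 170·0.174)/1060 = 0.44926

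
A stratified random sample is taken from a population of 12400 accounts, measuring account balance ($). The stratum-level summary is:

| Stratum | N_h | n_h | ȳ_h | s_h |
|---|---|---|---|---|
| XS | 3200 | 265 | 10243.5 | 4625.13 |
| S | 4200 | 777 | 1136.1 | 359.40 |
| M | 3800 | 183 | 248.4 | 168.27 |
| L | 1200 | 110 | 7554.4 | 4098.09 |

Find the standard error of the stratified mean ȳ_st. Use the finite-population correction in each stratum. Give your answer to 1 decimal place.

V̂(ȳ_st) = Σ W_h² (1 − n_h/N_h) s_h²/n_h, with W_h = N_h/N and N = 12400:
  stratum XS: (3200/12400)²·(1 − 265/3200)·4625.13²/265 = 4930.79
  stratum S: (4200/12400)²·(1 − 777/4200)·359.40²/777 = 15.5435
  stratum M: (3800/12400)²·(1 − 183/3800)·168.27²/183 = 13.8309
  stratum L: (1200/12400)²·(1 − 110/1200)·4098.09²/110 = 1298.78
V̂(ȳ_st) = 6258.94
SE(ȳ_st) = √6258.94 = 79.1135

SE(ȳ_st) ≈ 79.1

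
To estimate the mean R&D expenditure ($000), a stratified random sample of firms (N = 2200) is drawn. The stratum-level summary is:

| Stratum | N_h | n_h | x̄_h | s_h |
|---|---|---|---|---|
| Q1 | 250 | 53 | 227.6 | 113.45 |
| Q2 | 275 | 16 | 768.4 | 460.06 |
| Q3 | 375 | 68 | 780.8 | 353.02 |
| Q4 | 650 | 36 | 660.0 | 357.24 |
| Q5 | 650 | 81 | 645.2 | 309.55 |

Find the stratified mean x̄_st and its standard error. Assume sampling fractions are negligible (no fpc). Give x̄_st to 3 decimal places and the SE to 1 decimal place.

x̄_st = Σ W_h x̄_h = (250·227.6 + 275·768.4 + 375·780.8 + 650·660.0 + 650·645.2)/2200 = 640.63182
V̂(x̄_st) = Σ W_h² s_h²/n_h, with W_h = N_h/N and N = 2200:
  stratum Q1: (250/2200)²·113.45²/53 = 3.13594
  stratum Q2: (275/2200)²·460.06²/16 = 206.695
  stratum Q3: (375/2200)²·353.02²/68 = 53.2484
  stratum Q4: (650/2200)²·357.24²/36 = 309.456
  stratum Q5: (650/2200)²·309.55²/81 = 103.266
V̂(x̄_st) = 675.801
SE(x̄_st) = √675.801 = 25.9962

x̄_st ≈ 640.632, SE ≈ 26.0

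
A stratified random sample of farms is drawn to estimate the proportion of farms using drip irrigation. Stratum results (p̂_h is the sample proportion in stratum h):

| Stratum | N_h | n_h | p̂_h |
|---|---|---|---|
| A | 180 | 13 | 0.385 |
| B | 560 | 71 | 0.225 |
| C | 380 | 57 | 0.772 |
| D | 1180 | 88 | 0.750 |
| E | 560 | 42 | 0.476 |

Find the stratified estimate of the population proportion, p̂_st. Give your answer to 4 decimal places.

p̂_st ≈ 0.5735

N = 2860; stratum weights W_h = N_h/N.
p̂_st = Σ W_h p̂_h = (180·0.385 + 560·0.225 + 380·0.772 + 1180·0.750 + 560·0.476)/2860 = 0.57350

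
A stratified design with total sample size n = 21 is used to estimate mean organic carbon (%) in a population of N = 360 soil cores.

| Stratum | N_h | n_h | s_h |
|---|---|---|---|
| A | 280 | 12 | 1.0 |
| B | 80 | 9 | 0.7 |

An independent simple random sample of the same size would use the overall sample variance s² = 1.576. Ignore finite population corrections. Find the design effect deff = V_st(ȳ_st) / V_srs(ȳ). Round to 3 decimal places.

V̂(ȳ_st) = Σ W_h² s_h²/n_h, with W_h = N_h/N and N = 360:
  stratum A: (280/360)²·1.0²/12 = 0.0504115
  stratum B: (80/360)²·0.7²/9 = 0.00268861
V_st = 0.0531001
V_srs = s²/n = 1.576/21 = 0.0750476
deff = V_st / V_srs = 0.0531001/0.0750476 = 0.7076

deff ≈ 0.708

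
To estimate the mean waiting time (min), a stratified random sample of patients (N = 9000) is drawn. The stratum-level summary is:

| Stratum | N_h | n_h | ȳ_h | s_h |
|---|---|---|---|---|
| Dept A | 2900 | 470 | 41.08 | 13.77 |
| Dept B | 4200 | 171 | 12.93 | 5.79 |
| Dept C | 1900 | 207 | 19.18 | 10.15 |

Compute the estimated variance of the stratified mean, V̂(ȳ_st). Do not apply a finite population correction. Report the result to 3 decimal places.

V̂(ȳ_st) ≈ 0.107

V̂(ȳ_st) = Σ W_h² s_h²/n_h, with W_h = N_h/N and N = 9000:
  stratum Dept A: (2900/9000)²·13.77²/470 = 0.0418872
  stratum Dept B: (4200/9000)²·5.79²/171 = 0.0426948
  stratum Dept C: (1900/9000)²·10.15²/207 = 0.0221811
V̂(ȳ_st) = 0.106763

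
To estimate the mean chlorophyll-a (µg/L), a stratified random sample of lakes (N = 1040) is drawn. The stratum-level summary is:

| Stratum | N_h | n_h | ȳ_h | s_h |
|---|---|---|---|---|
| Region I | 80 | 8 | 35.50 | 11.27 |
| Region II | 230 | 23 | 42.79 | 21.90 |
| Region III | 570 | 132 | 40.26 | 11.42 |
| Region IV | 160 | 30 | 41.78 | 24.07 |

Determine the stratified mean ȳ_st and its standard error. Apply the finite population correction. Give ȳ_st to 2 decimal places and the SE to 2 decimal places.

ȳ_st ≈ 40.69, SE ≈ 1.27

ȳ_st = Σ W_h ȳ_h = (80·35.50 + 230·42.79 + 570·40.26 + 160·41.78)/1040 = 40.68721
V̂(ȳ_st) = Σ W_h² (1 − n_h/N_h) s_h²/n_h, with W_h = N_h/N and N = 1040:
  stratum Region I: (80/1040)²·(1 − 8/80)·11.27²/8 = 0.08455
  stratum Region II: (230/1040)²·(1 − 23/230)·21.90²/23 = 0.917893
  stratum Region III: (570/1040)²·(1 − 132/570)·11.42²/132 = 0.228056
  stratum Region IV: (160/1040)²·(1 − 30/160)·24.07²/30 = 0.371388
V̂(ȳ_st) = 1.60189
SE(ȳ_st) = √1.60189 = 1.26566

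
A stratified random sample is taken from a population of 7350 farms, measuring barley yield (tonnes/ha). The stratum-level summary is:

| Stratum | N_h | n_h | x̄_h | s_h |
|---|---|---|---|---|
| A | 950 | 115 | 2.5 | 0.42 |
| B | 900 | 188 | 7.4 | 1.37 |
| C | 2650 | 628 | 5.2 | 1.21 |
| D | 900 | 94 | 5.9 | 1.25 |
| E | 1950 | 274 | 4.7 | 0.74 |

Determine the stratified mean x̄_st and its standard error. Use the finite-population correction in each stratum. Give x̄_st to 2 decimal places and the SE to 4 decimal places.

x̄_st = Σ W_h x̄_h = (950·2.5 + 900·7.4 + 2650·5.2 + 900·5.9 + 1950·4.7)/7350 = 5.07347
V̂(x̄_st) = Σ W_h² (1 − n_h/N_h) s_h²/n_h, with W_h = N_h/N and N = 7350:
  stratum A: (950/7350)²·(1 − 115/950)·0.42²/115 = 2.25235e-05
  stratum B: (900/7350)²·(1 − 188/900)·1.37²/188 = 0.000118422
  stratum C: (2650/7350)²·(1 − 628/2650)·1.21²/628 = 0.00023124
  stratum D: (900/7350)²·(1 − 94/900)·1.25²/94 = 0.0002232
  stratum E: (1950/7350)²·(1 − 274/1950)·0.74²/274 = 0.000120906
V̂(x̄_st) = 0.000716292
SE(x̄_st) = √0.000716292 = 0.0267636

x̄_st ≈ 5.07, SE ≈ 0.0268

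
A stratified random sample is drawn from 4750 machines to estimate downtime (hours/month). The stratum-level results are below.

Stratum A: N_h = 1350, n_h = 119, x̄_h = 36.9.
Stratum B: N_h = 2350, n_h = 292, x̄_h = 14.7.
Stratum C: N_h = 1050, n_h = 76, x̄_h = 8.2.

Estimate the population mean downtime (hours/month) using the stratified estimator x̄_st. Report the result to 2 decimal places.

x̄_st ≈ 19.57

N = Σ N_h = 4750. Stratum weights W_h = N_h/N.
x̄_st = (1350·36.9 + 2350·14.7 + 1050·8.2) / 4750 = 19.5726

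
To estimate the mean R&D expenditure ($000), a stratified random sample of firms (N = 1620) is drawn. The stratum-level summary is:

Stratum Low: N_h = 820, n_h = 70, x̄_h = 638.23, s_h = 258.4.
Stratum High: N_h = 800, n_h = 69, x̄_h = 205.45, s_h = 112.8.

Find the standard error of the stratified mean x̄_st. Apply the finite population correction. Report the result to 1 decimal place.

V̂(x̄_st) = Σ W_h² (1 − n_h/N_h) s_h²/n_h, with W_h = N_h/N and N = 1620:
  stratum Low: (820/1620)²·(1 − 70/820)·258.4²/70 = 223.528
  stratum High: (800/1620)²·(1 − 69/800)·112.8²/69 = 41.091
V̂(x̄_st) = 264.619
SE(x̄_st) = √264.619 = 16.2671

SE(x̄_st) ≈ 16.3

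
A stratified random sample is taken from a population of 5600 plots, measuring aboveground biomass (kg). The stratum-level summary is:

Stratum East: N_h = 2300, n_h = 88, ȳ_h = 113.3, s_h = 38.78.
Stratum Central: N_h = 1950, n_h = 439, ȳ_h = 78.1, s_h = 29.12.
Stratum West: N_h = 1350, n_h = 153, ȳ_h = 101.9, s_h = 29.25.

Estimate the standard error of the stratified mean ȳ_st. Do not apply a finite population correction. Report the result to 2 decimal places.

SE(ȳ_st) ≈ 1.86

V̂(ȳ_st) = Σ W_h² s_h²/n_h, with W_h = N_h/N and N = 5600:
  stratum East: (2300/5600)²·38.78²/88 = 2.88279
  stratum Central: (1950/5600)²·29.12²/439 = 0.234213
  stratum West: (1350/5600)²·29.25²/153 = 0.324976
V̂(ȳ_st) = 3.44198
SE(ȳ_st) = √3.44198 = 1.85526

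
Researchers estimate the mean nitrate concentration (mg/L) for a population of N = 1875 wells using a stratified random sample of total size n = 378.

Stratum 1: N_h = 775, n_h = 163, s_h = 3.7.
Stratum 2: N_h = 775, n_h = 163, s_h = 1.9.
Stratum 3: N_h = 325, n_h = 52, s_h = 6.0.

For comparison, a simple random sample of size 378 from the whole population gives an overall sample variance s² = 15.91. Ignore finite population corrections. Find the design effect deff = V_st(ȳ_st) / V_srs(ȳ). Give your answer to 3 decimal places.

deff ≈ 0.925

V̂(ȳ_st) = Σ W_h² s_h²/n_h, with W_h = N_h/N and N = 1875:
  stratum 1: (775/1875)²·3.7²/163 = 0.0143488
  stratum 2: (775/1875)²·1.9²/163 = 0.00378373
  stratum 3: (325/1875)²·6.0²/52 = 0.0208
V_st = 0.0389326
V_srs = s²/n = 15.91/378 = 0.0420899
deff = V_st / V_srs = 0.0389326/0.0420899 = 0.9250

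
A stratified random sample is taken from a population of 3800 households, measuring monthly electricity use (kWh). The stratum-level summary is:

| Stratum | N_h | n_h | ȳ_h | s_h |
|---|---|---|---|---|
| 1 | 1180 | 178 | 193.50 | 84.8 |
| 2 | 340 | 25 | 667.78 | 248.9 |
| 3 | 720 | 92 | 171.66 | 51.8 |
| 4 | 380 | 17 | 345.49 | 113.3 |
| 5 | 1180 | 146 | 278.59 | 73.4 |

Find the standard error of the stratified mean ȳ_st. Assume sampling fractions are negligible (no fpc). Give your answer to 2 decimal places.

SE(ȳ_st) ≈ 5.99

V̂(ȳ_st) = Σ W_h² s_h²/n_h, with W_h = N_h/N and N = 3800:
  stratum 1: (1180/3800)²·84.8²/178 = 3.89555
  stratum 2: (340/3800)²·248.9²/25 = 19.8381
  stratum 3: (720/3800)²·51.8²/92 = 1.04705
  stratum 4: (380/3800)²·113.3²/17 = 7.55111
  stratum 5: (1180/3800)²·73.4²/146 = 3.55825
V̂(ȳ_st) = 35.8901
SE(ȳ_st) = √35.8901 = 5.99083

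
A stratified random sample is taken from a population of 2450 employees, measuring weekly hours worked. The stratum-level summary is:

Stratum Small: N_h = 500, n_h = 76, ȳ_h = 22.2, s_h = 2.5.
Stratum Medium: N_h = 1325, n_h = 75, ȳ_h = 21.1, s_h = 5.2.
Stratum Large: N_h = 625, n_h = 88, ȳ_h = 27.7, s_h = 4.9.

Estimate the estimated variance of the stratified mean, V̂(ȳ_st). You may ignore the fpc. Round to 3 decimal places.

V̂(ȳ_st) ≈ 0.127

V̂(ȳ_st) = Σ W_h² s_h²/n_h, with W_h = N_h/N and N = 2450:
  stratum Small: (500/2450)²·2.5²/76 = 0.00342511
  stratum Medium: (1325/2450)²·5.2²/75 = 0.10545
  stratum Large: (625/2450)²·4.9²/88 = 0.0177557
V̂(ȳ_st) = 0.12663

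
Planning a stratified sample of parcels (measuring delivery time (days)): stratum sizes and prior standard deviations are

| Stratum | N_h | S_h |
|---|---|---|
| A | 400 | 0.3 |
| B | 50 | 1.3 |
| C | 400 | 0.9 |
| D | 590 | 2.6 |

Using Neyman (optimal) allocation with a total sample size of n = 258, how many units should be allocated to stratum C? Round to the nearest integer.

45

Neyman allocation: n_h = n · N_h S_h / Σ N_i S_i, with n = 258.
  stratum A: N_h·S_h = 400·0.3 = 120.00
  stratum B: N_h·S_h = 50·1.3 = 65.00
  stratum C: N_h·S_h = 400·0.9 = 360.00
  stratum D: N_h·S_h = 590·2.6 = 1534.00
Σ N_h S_h = 2079.00
n for stratum C = 258·360.00/2079.00 = 44.675 → 45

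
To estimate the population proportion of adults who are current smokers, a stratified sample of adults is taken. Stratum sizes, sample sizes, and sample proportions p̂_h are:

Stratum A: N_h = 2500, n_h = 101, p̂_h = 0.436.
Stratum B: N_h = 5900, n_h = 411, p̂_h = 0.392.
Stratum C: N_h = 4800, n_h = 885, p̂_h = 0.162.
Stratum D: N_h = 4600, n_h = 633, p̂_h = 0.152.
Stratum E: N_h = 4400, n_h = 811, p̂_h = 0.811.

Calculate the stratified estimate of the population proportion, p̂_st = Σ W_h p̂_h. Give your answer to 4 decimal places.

p̂_st ≈ 0.3805

N = 22200; stratum weights W_h = N_h/N.
p̂_st = Σ W_h p̂_h = (2500·0.436 + 5900·0.392 + 4800·0.162 + 4600·0.152 + 4400·0.811)/22200 = 0.38054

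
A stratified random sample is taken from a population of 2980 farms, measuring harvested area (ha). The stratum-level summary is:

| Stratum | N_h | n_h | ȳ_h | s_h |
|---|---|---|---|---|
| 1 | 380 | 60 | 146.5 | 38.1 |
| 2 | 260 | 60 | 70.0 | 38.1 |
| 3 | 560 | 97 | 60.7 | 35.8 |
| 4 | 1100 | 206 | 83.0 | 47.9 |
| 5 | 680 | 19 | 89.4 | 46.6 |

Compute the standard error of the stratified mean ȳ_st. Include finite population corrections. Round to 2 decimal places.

V̂(ȳ_st) = Σ W_h² (1 − n_h/N_h) s_h²/n_h, with W_h = N_h/N and N = 2980:
  stratum 1: (380/2980)²·(1 − 60/380)·38.1²/60 = 0.331283
  stratum 2: (260/2980)²·(1 − 60/260)·38.1²/60 = 0.141667
  stratum 3: (560/2980)²·(1 − 97/560)·35.8²/97 = 0.385772
  stratum 4: (1100/2980)²·(1 − 206/1100)·47.9²/206 = 1.23339
  stratum 5: (680/2980)²·(1 − 19/680)·46.6²/19 = 5.7849
V̂(ȳ_st) = 7.87702
SE(ȳ_st) = √7.87702 = 2.8066

SE(ȳ_st) ≈ 2.81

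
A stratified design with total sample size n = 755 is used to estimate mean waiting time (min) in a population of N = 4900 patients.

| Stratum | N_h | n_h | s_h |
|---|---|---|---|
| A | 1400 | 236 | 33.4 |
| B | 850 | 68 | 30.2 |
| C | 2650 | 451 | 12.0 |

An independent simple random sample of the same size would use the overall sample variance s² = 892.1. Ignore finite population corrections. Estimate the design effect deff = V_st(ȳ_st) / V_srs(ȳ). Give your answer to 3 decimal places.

deff ≈ 0.747

V̂(ȳ_st) = Σ W_h² s_h²/n_h, with W_h = N_h/N and N = 4900:
  stratum A: (1400/4900)²·33.4²/236 = 0.385873
  stratum B: (850/4900)²·30.2²/68 = 0.4036
  stratum C: (2650/4900)²·12.0²/451 = 0.0933868
V_st = 0.88286
V_srs = s²/n = 892.1/755 = 1.18159
deff = V_st / V_srs = 0.88286/1.18159 = 0.7472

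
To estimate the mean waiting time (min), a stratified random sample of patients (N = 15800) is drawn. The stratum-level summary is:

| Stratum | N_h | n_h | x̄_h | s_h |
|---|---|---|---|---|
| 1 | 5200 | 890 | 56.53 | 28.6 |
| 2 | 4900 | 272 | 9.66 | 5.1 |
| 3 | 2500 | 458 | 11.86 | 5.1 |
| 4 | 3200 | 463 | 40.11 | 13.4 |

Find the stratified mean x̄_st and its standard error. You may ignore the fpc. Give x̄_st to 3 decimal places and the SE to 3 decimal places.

x̄_st ≈ 31.601, SE ≈ 0.355

x̄_st = Σ W_h x̄_h = (5200·56.53 + 4900·9.66 + 2500·11.86 + 3200·40.11)/15800 = 31.60076
V̂(x̄_st) = Σ W_h² s_h²/n_h, with W_h = N_h/N and N = 15800:
  stratum 1: (5200/15800)²·28.6²/890 = 0.0995485
  stratum 2: (4900/15800)²·5.1²/272 = 0.00919707
  stratum 3: (2500/15800)²·5.1²/458 = 0.00142181
  stratum 4: (3200/15800)²·13.4²/463 = 0.015908
V̂(x̄_st) = 0.126075
SE(x̄_st) = √0.126075 = 0.355071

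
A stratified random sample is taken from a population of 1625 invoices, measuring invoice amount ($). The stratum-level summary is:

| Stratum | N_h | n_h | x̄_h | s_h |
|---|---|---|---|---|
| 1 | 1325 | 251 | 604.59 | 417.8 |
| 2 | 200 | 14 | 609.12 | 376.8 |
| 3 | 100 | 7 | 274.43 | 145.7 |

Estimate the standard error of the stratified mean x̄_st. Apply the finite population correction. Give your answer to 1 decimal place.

V̂(x̄_st) = Σ W_h² (1 − n_h/N_h) s_h²/n_h, with W_h = N_h/N and N = 1625:
  stratum 1: (1325/1625)²·(1 − 251/1325)·417.8²/251 = 374.78
  stratum 2: (200/1625)²·(1 − 14/200)·376.8²/14 = 142.866
  stratum 3: (100/1625)²·(1 − 7/100)·145.7²/7 = 10.6806
V̂(x̄_st) = 528.327
SE(x̄_st) = √528.327 = 22.9854

SE(x̄_st) ≈ 23.0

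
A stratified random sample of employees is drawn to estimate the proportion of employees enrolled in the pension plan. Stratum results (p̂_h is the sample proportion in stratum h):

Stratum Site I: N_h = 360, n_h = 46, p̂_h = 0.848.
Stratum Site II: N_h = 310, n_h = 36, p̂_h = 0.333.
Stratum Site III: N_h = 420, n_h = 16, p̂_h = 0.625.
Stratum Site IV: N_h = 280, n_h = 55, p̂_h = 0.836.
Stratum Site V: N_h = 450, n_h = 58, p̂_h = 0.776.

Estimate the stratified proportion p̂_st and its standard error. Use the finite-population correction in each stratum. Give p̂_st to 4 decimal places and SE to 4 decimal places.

p̂_st ≈ 0.6892, SE ≈ 0.0357

N = 1820; stratum weights W_h = N_h/N.
p̂_st = Σ W_h p̂_h = (360·0.848 + 310·0.333 + 420·0.625 + 280·0.836 + 450·0.776)/1820 = 0.68917
V̂(p̂_st) = Σ W_h² (1 − n_h/N_h) p̂_h(1−p̂_h)/(n_h−1):
  stratum Site I: (360/1820)²·(1 − 46/360)·0.848·0.152/45 = 9.77499e-05
  stratum Site II: (310/1820)²·(1 − 36/310)·0.333·0.667/35 = 0.000162731
  stratum Site III: (420/1820)²·(1 − 16/420)·0.625·0.375/15 = 0.000800402
  stratum Site IV: (280/1820)²·(1 − 55/280)·0.836·0.164/54 = 4.82897e-05
  stratum Site V: (450/1820)²·(1 − 58/450)·0.776·0.224/57 = 0.000162402
V̂(p̂_st) = 0.00127157; SE = √V̂ = 0.0356591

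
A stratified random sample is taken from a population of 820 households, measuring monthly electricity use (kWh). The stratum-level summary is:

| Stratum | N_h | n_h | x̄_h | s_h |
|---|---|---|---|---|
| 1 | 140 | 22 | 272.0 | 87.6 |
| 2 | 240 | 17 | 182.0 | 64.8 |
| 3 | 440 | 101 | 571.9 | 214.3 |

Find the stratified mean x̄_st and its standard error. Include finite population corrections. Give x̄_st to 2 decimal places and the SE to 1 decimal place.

x̄_st = Σ W_h x̄_h = (140·272.0 + 240·182.0 + 440·571.9)/820 = 406.58049
V̂(x̄_st) = Σ W_h² (1 − n_h/N_h) s_h²/n_h, with W_h = N_h/N and N = 820:
  stratum 1: (140/820)²·(1 − 22/140)·87.6²/22 = 8.56974
  stratum 2: (240/820)²·(1 − 17/240)·64.8²/17 = 19.6603
  stratum 3: (440/820)²·(1 − 101/440)·214.3²/101 = 100.867
V̂(x̄_st) = 129.097
SE(x̄_st) = √129.097 = 11.3621

x̄_st ≈ 406.58, SE ≈ 11.4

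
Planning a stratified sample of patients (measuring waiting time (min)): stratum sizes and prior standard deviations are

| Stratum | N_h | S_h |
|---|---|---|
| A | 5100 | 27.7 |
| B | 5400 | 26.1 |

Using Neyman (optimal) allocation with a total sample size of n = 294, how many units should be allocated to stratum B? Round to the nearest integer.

147

Neyman allocation: n_h = n · N_h S_h / Σ N_i S_i, with n = 294.
  stratum A: N_h·S_h = 5100·27.7 = 141270.00
  stratum B: N_h·S_h = 5400·26.1 = 140940.00
Σ N_h S_h = 282210.00
n for stratum B = 294·140940.00/282210.00 = 146.828 → 147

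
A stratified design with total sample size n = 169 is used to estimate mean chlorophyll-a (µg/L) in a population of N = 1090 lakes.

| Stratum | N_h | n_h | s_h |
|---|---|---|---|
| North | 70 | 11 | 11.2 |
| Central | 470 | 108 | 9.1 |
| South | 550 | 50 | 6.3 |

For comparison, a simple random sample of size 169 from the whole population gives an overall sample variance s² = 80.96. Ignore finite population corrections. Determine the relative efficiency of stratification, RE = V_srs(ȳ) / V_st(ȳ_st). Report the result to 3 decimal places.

V̂(ȳ_st) = Σ W_h² s_h²/n_h, with W_h = N_h/N and N = 1090:
  stratum North: (70/1090)²·11.2²/11 = 0.0470312
  stratum Central: (470/1090)²·9.1²/108 = 0.142561
  stratum South: (550/1090)²·6.3²/50 = 0.202108
V_st = 0.391701
V_srs = s²/n = 80.96/169 = 0.479053
Relative efficiency = V_srs / V_st = 0.479053/0.391701 = 1.2230

RE ≈ 1.223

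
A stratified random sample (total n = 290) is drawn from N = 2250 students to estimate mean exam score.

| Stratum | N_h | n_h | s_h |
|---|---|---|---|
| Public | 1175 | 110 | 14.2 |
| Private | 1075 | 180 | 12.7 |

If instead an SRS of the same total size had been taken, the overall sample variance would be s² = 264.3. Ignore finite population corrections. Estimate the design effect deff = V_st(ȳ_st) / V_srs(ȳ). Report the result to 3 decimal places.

V̂(ȳ_st) = Σ W_h² s_h²/n_h, with W_h = N_h/N and N = 2250:
  stratum Public: (1175/2250)²·14.2²/110 = 0.499913
  stratum Private: (1075/2250)²·12.7²/180 = 0.204544
V_st = 0.704457
V_srs = s²/n = 264.3/290 = 0.911379
deff = V_st / V_srs = 0.704457/0.911379 = 0.7730

deff ≈ 0.773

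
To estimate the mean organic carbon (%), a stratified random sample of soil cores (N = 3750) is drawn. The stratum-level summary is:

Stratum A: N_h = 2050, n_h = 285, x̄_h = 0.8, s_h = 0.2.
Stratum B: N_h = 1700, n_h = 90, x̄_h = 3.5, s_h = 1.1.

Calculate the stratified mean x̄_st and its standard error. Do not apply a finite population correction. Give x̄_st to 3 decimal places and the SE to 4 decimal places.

x̄_st ≈ 2.024, SE ≈ 0.0530

x̄_st = Σ W_h x̄_h = (2050·0.8 + 1700·3.5)/3750 = 2.02400
V̂(x̄_st) = Σ W_h² s_h²/n_h, with W_h = N_h/N and N = 3750:
  stratum A: (2050/3750)²·0.2²/285 = 4.19431e-05
  stratum B: (1700/3750)²·1.1²/90 = 0.00276298
V̂(x̄_st) = 0.00280493
SE(x̄_st) = √0.00280493 = 0.0529616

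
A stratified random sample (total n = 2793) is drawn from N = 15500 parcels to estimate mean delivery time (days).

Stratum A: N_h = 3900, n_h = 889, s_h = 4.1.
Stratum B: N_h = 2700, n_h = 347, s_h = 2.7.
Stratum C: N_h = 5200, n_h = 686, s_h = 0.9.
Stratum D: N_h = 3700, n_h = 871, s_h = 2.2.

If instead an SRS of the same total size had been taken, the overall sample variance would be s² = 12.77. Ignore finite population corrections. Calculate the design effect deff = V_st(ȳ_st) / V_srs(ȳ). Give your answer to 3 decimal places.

deff ≈ 0.500

V̂(ȳ_st) = Σ W_h² s_h²/n_h, with W_h = N_h/N and N = 15500:
  stratum A: (3900/15500)²·4.1²/889 = 0.0011971
  stratum B: (2700/15500)²·2.7²/347 = 0.000637474
  stratum C: (5200/15500)²·0.9²/686 = 0.000132894
  stratum D: (3700/15500)²·2.2²/871 = 0.000316641
V_st = 0.00228411
V_srs = s²/n = 12.77/2793 = 0.00457214
deff = V_st / V_srs = 0.00228411/0.00457214 = 0.4996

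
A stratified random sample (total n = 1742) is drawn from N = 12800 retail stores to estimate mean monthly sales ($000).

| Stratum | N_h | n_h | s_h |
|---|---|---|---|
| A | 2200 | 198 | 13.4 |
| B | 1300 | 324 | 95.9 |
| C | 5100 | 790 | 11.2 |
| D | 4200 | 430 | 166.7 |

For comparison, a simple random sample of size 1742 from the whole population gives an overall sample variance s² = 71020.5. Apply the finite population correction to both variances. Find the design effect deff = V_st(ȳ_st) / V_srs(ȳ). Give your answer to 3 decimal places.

deff ≈ 0.185

V̂(ȳ_st) = Σ W_h² (1 − n_h/N_h) s_h²/n_h, with W_h = N_h/N and N = 12800:
  stratum A: (2200/12800)²·(1 − 198/2200)·13.4²/198 = 0.0243787
  stratum B: (1300/12800)²·(1 − 324/1300)·95.9²/324 = 0.219819
  stratum C: (5100/12800)²·(1 − 790/5100)·11.2²/790 = 0.0213028
  stratum D: (4200/12800)²·(1 − 430/4200)·166.7²/430 = 6.24559
V_st = 6.51109
V_srs = (1 − 1742/12800)·71020.5/1742 = 35.221
deff = V_st / V_srs = 6.51109/35.221 = 0.1849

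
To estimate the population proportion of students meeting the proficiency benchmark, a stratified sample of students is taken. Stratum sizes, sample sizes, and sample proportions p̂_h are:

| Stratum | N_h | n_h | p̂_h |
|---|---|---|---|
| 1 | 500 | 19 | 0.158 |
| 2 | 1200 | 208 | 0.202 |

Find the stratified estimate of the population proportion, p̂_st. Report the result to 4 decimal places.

N = 1700; stratum weights W_h = N_h/N.
p̂_st = Σ W_h p̂_h = (500·0.158 + 1200·0.202)/1700 = 0.18906

p̂_st ≈ 0.1891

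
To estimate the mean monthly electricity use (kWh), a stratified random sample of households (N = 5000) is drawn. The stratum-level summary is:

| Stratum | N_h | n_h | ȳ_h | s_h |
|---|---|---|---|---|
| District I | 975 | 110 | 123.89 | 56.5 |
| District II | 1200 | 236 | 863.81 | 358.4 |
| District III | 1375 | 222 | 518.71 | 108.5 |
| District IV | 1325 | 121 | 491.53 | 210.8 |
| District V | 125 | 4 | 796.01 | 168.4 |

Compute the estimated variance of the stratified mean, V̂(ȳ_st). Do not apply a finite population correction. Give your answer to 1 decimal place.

V̂(ȳ_st) = Σ W_h² s_h²/n_h, with W_h = N_h/N and N = 5000:
  stratum District I: (975/5000)²·56.5²/110 = 1.1035
  stratum District II: (1200/5000)²·358.4²/236 = 31.3506
  stratum District III: (1375/5000)²·108.5²/222 = 4.01025
  stratum District IV: (1325/5000)²·210.8²/121 = 25.7898
  stratum District V: (125/5000)²·168.4²/4 = 4.43103
V̂(ȳ_st) = 66.6852

V̂(ȳ_st) ≈ 66.7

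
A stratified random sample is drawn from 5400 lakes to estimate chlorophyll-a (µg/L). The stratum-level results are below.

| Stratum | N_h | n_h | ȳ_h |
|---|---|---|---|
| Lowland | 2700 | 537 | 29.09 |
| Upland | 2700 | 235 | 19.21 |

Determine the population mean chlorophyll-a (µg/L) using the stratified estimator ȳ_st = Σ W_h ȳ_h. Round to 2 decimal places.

N = Σ N_h = 5400. Stratum weights W_h = N_h/N.
ȳ_st = (2700·29.09 + 2700·19.21) / 5400 = 24.1500

ȳ_st ≈ 24.15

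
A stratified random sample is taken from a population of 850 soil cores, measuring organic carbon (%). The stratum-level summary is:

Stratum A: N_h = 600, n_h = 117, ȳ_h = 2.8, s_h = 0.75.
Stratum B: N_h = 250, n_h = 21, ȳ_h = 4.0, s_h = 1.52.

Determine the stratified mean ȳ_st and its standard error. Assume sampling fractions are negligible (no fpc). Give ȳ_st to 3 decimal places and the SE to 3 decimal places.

ȳ_st ≈ 3.153, SE ≈ 0.109

ȳ_st = Σ W_h ȳ_h = (600·2.8 + 250·4.0)/850 = 3.15294
V̂(ȳ_st) = Σ W_h² s_h²/n_h, with W_h = N_h/N and N = 850:
  stratum A: (600/850)²·0.75²/117 = 0.00239553
  stratum B: (250/850)²·1.52²/21 = 0.00951722
V̂(ȳ_st) = 0.0119127
SE(ȳ_st) = √0.0119127 = 0.109146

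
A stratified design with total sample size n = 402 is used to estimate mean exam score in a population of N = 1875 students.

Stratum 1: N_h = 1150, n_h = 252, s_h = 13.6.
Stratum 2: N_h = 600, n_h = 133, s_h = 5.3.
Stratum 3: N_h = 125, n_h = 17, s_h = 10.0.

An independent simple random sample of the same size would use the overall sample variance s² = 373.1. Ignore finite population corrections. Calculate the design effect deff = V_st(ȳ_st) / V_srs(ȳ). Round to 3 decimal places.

V̂(ȳ_st) = Σ W_h² s_h²/n_h, with W_h = N_h/N and N = 1875:
  stratum 1: (1150/1875)²·13.6²/252 = 0.276103
  stratum 2: (600/1875)²·5.3²/133 = 0.0216272
  stratum 3: (125/1875)²·10.0²/17 = 0.0261438
V_st = 0.323874
V_srs = s²/n = 373.1/402 = 0.928109
deff = V_st / V_srs = 0.323874/0.928109 = 0.3490

deff ≈ 0.349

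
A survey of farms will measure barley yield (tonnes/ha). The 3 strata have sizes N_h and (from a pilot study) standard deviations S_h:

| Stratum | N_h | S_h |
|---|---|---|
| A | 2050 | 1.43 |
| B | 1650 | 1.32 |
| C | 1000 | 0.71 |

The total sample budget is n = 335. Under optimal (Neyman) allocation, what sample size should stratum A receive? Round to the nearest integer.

Neyman allocation: n_h = n · N_h S_h / Σ N_i S_i, with n = 335.
  stratum A: N_h·S_h = 2050·1.43 = 2931.50
  stratum B: N_h·S_h = 1650·1.32 = 2178.00
  stratum C: N_h·S_h = 1000·0.71 = 710.00
Σ N_h S_h = 5819.50
n for stratum A = 335·2931.50/5819.50 = 168.752 → 169

169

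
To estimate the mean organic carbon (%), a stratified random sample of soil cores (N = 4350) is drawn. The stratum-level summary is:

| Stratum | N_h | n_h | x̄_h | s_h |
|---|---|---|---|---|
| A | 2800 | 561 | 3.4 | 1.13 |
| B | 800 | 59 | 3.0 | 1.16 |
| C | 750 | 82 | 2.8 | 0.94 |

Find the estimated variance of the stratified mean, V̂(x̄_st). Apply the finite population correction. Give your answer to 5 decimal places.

V̂(x̄_st) = Σ W_h² (1 − n_h/N_h) s_h²/n_h, with W_h = N_h/N and N = 4350:
  stratum A: (2800/4350)²·(1 − 561/2800)·1.13²/561 = 0.000754098
  stratum B: (800/4350)²·(1 − 59/800)·1.16²/59 = 0.000714486
  stratum C: (750/4350)²·(1 − 82/750)·0.94²/82 = 0.0002853
V̂(x̄_st) = 0.00175388

V̂(x̄_st) ≈ 0.00175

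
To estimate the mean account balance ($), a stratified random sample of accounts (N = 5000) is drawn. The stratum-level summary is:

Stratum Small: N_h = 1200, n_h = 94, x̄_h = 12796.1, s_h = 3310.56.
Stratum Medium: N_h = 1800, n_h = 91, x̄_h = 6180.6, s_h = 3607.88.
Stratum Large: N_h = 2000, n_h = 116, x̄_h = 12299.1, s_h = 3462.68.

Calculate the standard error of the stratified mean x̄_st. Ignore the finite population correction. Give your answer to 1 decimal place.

V̂(x̄_st) = Σ W_h² s_h²/n_h, with W_h = N_h/N and N = 5000:
  stratum Small: (1200/5000)²·3310.56²/94 = 6715.8
  stratum Medium: (1800/5000)²·3607.88²/91 = 18538.2
  stratum Large: (2000/5000)²·3462.68²/116 = 16538.1
V̂(x̄_st) = 41792.1
SE(x̄_st) = √41792.1 = 204.431

SE(x̄_st) ≈ 204.4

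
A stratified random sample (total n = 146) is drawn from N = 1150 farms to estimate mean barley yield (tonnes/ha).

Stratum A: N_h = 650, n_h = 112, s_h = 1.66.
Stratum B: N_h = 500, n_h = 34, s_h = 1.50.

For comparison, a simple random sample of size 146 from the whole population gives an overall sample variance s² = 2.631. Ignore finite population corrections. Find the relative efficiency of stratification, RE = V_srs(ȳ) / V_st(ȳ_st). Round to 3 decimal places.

RE ≈ 0.885

V̂(ȳ_st) = Σ W_h² s_h²/n_h, with W_h = N_h/N and N = 1150:
  stratum A: (650/1150)²·1.66²/112 = 0.00786012
  stratum B: (500/1150)²·1.50²/34 = 0.0125097
V_st = 0.0203698
V_srs = s²/n = 2.631/146 = 0.0180205
Relative efficiency = V_srs / V_st = 0.0180205/0.0203698 = 0.8847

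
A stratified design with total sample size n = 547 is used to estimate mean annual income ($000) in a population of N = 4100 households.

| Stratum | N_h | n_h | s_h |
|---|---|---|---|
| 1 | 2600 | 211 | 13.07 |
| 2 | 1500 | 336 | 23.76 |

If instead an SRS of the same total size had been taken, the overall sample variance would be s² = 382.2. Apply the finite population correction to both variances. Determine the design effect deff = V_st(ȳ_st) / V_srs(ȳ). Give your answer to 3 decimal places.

deff ≈ 0.782

V̂(ȳ_st) = Σ W_h² (1 − n_h/N_h) s_h²/n_h, with W_h = N_h/N and N = 4100:
  stratum 1: (2600/4100)²·(1 − 211/2600)·13.07²/211 = 0.299151
  stratum 2: (1500/4100)²·(1 − 336/1500)·23.76²/336 = 0.174514
V_st = 0.473665
V_srs = (1 − 547/4100)·382.2/547 = 0.605501
deff = V_st / V_srs = 0.473665/0.605501 = 0.7823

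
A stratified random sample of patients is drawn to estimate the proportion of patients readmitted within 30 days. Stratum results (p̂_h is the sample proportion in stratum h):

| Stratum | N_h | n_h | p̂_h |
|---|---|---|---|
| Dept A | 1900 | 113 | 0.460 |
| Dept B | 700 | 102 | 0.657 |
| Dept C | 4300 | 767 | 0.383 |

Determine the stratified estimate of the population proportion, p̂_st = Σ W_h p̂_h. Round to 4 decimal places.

p̂_st ≈ 0.4320

N = 6900; stratum weights W_h = N_h/N.
p̂_st = Σ W_h p̂_h = (1900·0.460 + 700·0.657 + 4300·0.383)/6900 = 0.43200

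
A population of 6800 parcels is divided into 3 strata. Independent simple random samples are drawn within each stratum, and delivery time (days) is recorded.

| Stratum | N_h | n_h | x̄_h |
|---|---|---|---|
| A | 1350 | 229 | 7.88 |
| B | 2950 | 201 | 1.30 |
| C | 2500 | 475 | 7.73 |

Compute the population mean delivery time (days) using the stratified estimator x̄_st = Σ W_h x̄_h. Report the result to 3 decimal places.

N = Σ N_h = 6800. Stratum weights W_h = N_h/N.
x̄_st = (1350·7.88 + 2950·1.30 + 2500·7.73) / 6800 = 4.97029

x̄_st ≈ 4.970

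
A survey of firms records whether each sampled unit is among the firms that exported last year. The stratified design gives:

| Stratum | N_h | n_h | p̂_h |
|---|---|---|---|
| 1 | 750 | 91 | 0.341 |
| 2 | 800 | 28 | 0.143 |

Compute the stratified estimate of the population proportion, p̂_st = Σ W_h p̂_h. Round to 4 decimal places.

p̂_st ≈ 0.2388

N = 1550; stratum weights W_h = N_h/N.
p̂_st = Σ W_h p̂_h = (750·0.341 + 800·0.143)/1550 = 0.23881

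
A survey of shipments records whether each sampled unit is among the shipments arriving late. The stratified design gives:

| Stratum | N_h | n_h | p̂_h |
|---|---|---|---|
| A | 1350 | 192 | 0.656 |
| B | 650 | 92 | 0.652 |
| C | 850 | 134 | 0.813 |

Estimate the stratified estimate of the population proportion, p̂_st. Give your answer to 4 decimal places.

N = 2850; stratum weights W_h = N_h/N.
p̂_st = Σ W_h p̂_h = (1350·0.656 + 650·0.652 + 850·0.813)/2850 = 0.70191

p̂_st ≈ 0.7019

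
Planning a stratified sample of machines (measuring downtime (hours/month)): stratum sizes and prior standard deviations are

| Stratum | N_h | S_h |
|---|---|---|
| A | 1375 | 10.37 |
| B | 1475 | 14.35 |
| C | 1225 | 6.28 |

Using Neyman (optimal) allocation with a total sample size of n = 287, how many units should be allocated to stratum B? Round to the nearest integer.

141

Neyman allocation: n_h = n · N_h S_h / Σ N_i S_i, with n = 287.
  stratum A: N_h·S_h = 1375·10.37 = 14258.75
  stratum B: N_h·S_h = 1475·14.35 = 21166.25
  stratum C: N_h·S_h = 1225·6.28 = 7693.00
Σ N_h S_h = 43118.00
n for stratum B = 287·21166.25/43118.00 = 140.886 → 141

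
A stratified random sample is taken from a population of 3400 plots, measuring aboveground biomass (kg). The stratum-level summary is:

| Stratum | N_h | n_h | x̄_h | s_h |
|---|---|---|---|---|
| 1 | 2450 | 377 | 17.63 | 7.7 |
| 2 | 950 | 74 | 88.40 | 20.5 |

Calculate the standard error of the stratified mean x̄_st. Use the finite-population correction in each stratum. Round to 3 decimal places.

SE(x̄_st) ≈ 0.691

V̂(x̄_st) = Σ W_h² (1 − n_h/N_h) s_h²/n_h, with W_h = N_h/N and N = 3400:
  stratum 1: (2450/3400)²·(1 − 377/2450)·7.7²/377 = 0.0690952
  stratum 2: (950/3400)²·(1 − 74/950)·20.5²/74 = 0.408833
V̂(x̄_st) = 0.477928
SE(x̄_st) = √0.477928 = 0.691323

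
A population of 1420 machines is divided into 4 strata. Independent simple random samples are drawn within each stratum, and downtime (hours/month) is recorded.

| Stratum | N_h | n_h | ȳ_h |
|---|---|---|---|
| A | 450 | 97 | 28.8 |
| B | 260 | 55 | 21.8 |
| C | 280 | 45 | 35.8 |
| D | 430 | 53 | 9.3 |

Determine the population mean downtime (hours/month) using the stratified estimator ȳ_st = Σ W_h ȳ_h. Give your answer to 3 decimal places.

ȳ_st ≈ 22.994

N = Σ N_h = 1420. Stratum weights W_h = N_h/N.
ȳ_st = (450·28.8 + 260·21.8 + 280·35.8 + 430·9.3) / 1420 = 22.99366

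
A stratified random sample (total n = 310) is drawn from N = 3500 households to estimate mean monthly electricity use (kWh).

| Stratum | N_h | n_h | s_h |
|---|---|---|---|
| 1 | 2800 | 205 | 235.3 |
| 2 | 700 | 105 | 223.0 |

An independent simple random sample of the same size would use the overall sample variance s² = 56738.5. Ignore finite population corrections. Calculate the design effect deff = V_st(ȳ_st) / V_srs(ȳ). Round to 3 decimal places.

V̂(ȳ_st) = Σ W_h² s_h²/n_h, with W_h = N_h/N and N = 3500:
  stratum 1: (2800/3500)²·235.3²/205 = 172.85
  stratum 2: (700/3500)²·223.0²/105 = 18.9444
V_st = 191.795
V_srs = s²/n = 56738.5/310 = 183.027
deff = V_st / V_srs = 191.795/183.027 = 1.0479

deff ≈ 1.048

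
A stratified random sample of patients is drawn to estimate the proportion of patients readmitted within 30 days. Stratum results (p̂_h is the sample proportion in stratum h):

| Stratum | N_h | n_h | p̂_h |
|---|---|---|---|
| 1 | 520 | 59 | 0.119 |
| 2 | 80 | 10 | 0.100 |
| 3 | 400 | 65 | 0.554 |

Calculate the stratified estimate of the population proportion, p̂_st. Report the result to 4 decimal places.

N = 1000; stratum weights W_h = N_h/N.
p̂_st = Σ W_h p̂_h = (520·0.119 + 80·0.100 + 400·0.554)/1000 = 0.29148

p̂_st ≈ 0.2915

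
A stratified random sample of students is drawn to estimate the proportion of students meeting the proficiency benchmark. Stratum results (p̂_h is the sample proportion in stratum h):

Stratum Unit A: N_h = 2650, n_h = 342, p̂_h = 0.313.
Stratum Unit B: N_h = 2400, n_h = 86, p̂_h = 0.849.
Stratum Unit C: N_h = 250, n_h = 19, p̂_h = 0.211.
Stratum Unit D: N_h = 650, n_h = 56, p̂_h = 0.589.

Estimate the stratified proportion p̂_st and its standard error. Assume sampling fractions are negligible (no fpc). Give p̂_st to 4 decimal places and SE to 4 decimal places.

N = 5950; stratum weights W_h = N_h/N.
p̂_st = Σ W_h p̂_h = (2650·0.313 + 2400·0.849 + 250·0.211 + 650·0.589)/5950 = 0.55507
V̂(p̂_st) = Σ W_h² p̂_h(1−p̂_h)/(n_h−1):
  stratum Unit A: (2650/5950)²·0.313·0.687/341 = 0.000125085
  stratum Unit B: (2400/5950)²·0.849·0.151/85 = 0.000245389
  stratum Unit C: (250/5950)²·0.211·0.789/18 = 1.6328e-05
  stratum Unit D: (650/5950)²·0.589·0.411/55 = 5.25276e-05
V̂(p̂_st) = 0.000439329; SE = √V̂ = 0.0209602

p̂_st ≈ 0.5551, SE ≈ 0.0210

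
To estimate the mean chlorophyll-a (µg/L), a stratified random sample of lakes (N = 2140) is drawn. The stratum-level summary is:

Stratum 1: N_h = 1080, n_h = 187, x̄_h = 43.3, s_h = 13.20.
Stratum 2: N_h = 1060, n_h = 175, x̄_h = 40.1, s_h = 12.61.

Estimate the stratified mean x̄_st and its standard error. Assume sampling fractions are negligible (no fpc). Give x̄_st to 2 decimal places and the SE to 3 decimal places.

x̄_st ≈ 41.71, SE ≈ 0.678

x̄_st = Σ W_h x̄_h = (1080·43.3 + 1060·40.1)/2140 = 41.71495
V̂(x̄_st) = Σ W_h² s_h²/n_h, with W_h = N_h/N and N = 2140:
  stratum 1: (1080/2140)²·13.20²/187 = 0.237316
  stratum 2: (1060/2140)²·12.61²/175 = 0.222934
V̂(x̄_st) = 0.46025
SE(x̄_st) = √0.46025 = 0.678417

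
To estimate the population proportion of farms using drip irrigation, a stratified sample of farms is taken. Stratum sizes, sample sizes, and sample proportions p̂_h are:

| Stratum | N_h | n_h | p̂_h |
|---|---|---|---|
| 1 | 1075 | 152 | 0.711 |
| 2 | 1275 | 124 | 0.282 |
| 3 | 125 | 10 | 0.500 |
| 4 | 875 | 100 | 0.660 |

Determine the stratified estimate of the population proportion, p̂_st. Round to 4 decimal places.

N = 3350; stratum weights W_h = N_h/N.
p̂_st = Σ W_h p̂_h = (1075·0.711 + 1275·0.282 + 125·0.500 + 875·0.660)/3350 = 0.52653

p̂_st ≈ 0.5265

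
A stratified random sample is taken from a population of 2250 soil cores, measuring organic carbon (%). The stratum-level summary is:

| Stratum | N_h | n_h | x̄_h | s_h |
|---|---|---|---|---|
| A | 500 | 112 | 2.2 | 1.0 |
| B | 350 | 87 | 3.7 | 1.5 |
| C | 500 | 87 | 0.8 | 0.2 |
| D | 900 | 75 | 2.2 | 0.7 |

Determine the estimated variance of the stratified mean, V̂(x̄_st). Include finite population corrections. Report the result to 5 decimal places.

V̂(x̄_st) ≈ 0.00179

V̂(x̄_st) = Σ W_h² (1 − n_h/N_h) s_h²/n_h, with W_h = N_h/N and N = 2250:
  stratum A: (500/2250)²·(1 − 112/500)·1.0²/112 = 0.000342152
  stratum B: (350/2250)²·(1 − 87/350)·1.5²/87 = 0.000470243
  stratum C: (500/2250)²·(1 − 87/500)·0.2²/87 = 1.87541e-05
  stratum D: (900/2250)²·(1 − 75/900)·0.7²/75 = 0.000958222
V̂(x̄_st) = 0.00178937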